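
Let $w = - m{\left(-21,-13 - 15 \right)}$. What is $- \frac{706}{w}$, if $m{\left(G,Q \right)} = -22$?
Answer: $- \frac{353}{11} \approx -32.091$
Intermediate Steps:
$w = 22$ ($w = \left(-1\right) \left(-22\right) = 22$)
$- \frac{706}{w} = - \frac{706}{22} = \left(-706\right) \frac{1}{22} = - \frac{353}{11}$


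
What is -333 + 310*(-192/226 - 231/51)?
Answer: -3842923/1921 ≈ -2000.5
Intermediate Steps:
-333 + 310*(-192/226 - 231/51) = -333 + 310*(-192*1/226 - 231*1/51) = -333 + 310*(-96/113 - 77/17) = -333 + 310*(-10333/1921) = -333 - 3203230/1921 = -3842923/1921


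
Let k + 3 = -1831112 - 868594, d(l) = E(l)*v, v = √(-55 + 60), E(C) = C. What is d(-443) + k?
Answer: -2699709 - 443*√5 ≈ -2.7007e+6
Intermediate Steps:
v = √5 ≈ 2.2361
d(l) = l*√5
k = -2699709 (k = -3 + (-1831112 - 868594) = -3 - 2699706 = -2699709)
d(-443) + k = -443*√5 - 2699709 = -2699709 - 443*√5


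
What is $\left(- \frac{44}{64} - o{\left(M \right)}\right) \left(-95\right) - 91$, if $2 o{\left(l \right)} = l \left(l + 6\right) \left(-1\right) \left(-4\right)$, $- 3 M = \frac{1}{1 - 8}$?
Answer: $\frac{204829}{7056} \approx 29.029$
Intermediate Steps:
$M = \frac{1}{21}$ ($M = - \frac{1}{3 \left(1 - 8\right)} = - \frac{1}{3 \left(-7\right)} = \left(- \frac{1}{3}\right) \left(- \frac{1}{7}\right) = \frac{1}{21} \approx 0.047619$)
$o{\left(l \right)} = 2 l \left(6 + l\right)$ ($o{\left(l \right)} = \frac{l \left(l + 6\right) \left(-1\right) \left(-4\right)}{2} = \frac{l \left(6 + l\right) \left(-1\right) \left(-4\right)}{2} = \frac{- l \left(6 + l\right) \left(-4\right)}{2} = \frac{4 l \left(6 + l\right)}{2} = 2 l \left(6 + l\right)$)
$\left(- \frac{44}{64} - o{\left(M \right)}\right) \left(-95\right) - 91 = \left(- \frac{44}{64} - 2 \cdot \frac{1}{21} \left(6 + \frac{1}{21}\right)\right) \left(-95\right) - 91 = \left(\left(-44\right) \frac{1}{64} - 2 \cdot \frac{1}{21} \cdot \frac{127}{21}\right) \left(-95\right) - 91 = \left(- \frac{11}{16} - \frac{254}{441}\right) \left(-95\right) - 91 = \left(- \frac{8915}{7056}\right) \left(-95\right) - 91 = \frac{846925}{7056} - 91 = \frac{204829}{7056}$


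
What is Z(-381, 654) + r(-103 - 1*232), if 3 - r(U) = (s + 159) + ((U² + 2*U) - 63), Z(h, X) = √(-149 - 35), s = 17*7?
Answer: -111767 + 2*I*√46 ≈ -1.1177e+5 + 13.565*I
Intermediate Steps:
s = 119
Z(h, X) = 2*I*√46 (Z(h, X) = √(-184) = 2*I*√46)
r(U) = -212 - U² - 2*U (r(U) = 3 - ((119 + 159) + ((U² + 2*U) - 63)) = 3 - (278 + (-63 + U² + 2*U)) = 3 - (215 + U² + 2*U) = 3 + (-215 - U² - 2*U) = -212 - U² - 2*U)
Z(-381, 654) + r(-103 - 1*232) = 2*I*√46 + (-212 - (-103 - 1*232)² - 2*(-103 - 1*232)) = 2*I*√46 + (-212 - (-103 - 232)² - 2*(-103 - 232)) = 2*I*√46 + (-212 - 1*(-335)² - 2*(-335)) = 2*I*√46 + (-212 - 1*112225 + 670) = 2*I*√46 + (-212 - 112225 + 670) = 2*I*√46 - 111767 = -111767 + 2*I*√46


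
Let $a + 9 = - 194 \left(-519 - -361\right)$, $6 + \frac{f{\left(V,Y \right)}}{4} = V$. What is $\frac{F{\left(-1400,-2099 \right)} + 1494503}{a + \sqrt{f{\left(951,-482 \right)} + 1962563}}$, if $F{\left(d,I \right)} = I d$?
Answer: $\frac{135843575229}{937027106} - \frac{4433103 \sqrt{1966343}}{937027106} \approx 138.34$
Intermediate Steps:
$f{\left(V,Y \right)} = -24 + 4 V$
$a = 30643$ ($a = -9 - 194 \left(-519 - -361\right) = -9 - 194 \left(-519 + 361\right) = -9 - -30652 = -9 + 30652 = 30643$)
$\frac{F{\left(-1400,-2099 \right)} + 1494503}{a + \sqrt{f{\left(951,-482 \right)} + 1962563}} = \frac{\left(-2099\right) \left(-1400\right) + 1494503}{30643 + \sqrt{\left(-24 + 4 \cdot 951\right) + 1962563}} = \frac{2938600 + 1494503}{30643 + \sqrt{\left(-24 + 3804\right) + 1962563}} = \frac{4433103}{30643 + \sqrt{3780 + 1962563}} = \frac{4433103}{30643 + \sqrt{1966343}}$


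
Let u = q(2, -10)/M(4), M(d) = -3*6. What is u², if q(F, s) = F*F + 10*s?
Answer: 256/9 ≈ 28.444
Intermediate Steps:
M(d) = -18
q(F, s) = F² + 10*s
u = 16/3 (u = (2² + 10*(-10))/(-18) = (4 - 100)*(-1/18) = -96*(-1/18) = 16/3 ≈ 5.3333)
u² = (16/3)² = 256/9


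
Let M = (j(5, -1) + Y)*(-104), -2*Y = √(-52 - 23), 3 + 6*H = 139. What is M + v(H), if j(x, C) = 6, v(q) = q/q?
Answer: -623 + 260*I*√3 ≈ -623.0 + 450.33*I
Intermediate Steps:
H = 68/3 (H = -½ + (⅙)*139 = -½ + 139/6 = 68/3 ≈ 22.667)
v(q) = 1
Y = -5*I*√3/2 (Y = -√(-52 - 23)/2 = -5*I*√3/2 ≈ -4.3301*I)
M = -624 + 260*I*√3 (M = (6 - 5*I*√3/2)*(-104) = -624 + 260*I*√3 ≈ -624.0 + 450.33*I)
M + v(H) = (-624 + 260*I*√3) + 1 = -623 + 260*I*√3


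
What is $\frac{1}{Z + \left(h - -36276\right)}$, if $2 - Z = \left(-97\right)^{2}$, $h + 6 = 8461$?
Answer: $\frac{1}{35324} \approx 2.8309 \cdot 10^{-5}$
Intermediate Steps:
$h = 8455$ ($h = -6 + 8461 = 8455$)
$Z = -9407$ ($Z = 2 - \left(-97\right)^{2} = 2 - 9409 = -9407$)
$\frac{1}{Z + \left(h - -36276\right)} = \frac{1}{-9407 + \left(8455 - -36276\right)} = \frac{1}{-9407 + \left(8455 + 36276\right)} = \frac{1}{-9407 + 44731} = \frac{1}{35324}$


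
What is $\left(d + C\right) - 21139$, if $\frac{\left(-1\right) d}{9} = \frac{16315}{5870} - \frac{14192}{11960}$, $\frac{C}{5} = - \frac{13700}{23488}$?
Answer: $- \frac{109019467683961}{5153061680} \approx -21156.0$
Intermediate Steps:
$C = - \frac{17125}{5872}$ ($C = 5 \left(- \frac{13700}{23488}\right) = 5 \left(\left(-13700\right) \frac{1}{23488}\right) = 5 \left(- \frac{3425}{5872}\right) = - \frac{17125}{5872} \approx -2.9164$)
$d = - \frac{25159581}{1755130}$ ($d = - 9 \left(\frac{16315}{5870} - \frac{14192}{11960}\right) = - 9 \left(16315 \cdot \frac{1}{5870} - \frac{1774}{1495}\right) = - 9 \left(\frac{3263}{1174} - \frac{1774}{1495}\right) = \left(-9\right) \frac{2795509}{1755130} = - \frac{25159581}{1755130} \approx -14.335$)
$\left(d + C\right) - 21139 = \left(- \frac{25159581}{1755130} - \frac{17125}{5872}\right) - 21139 = - \frac{88896830441}{5153061680} - 21139 = - \frac{109019467683961}{5153061680}$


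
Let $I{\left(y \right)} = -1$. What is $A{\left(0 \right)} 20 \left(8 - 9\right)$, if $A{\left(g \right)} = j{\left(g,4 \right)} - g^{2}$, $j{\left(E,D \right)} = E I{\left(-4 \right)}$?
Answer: $0$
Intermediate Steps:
$j{\left(E,D \right)} = - E$ ($j{\left(E,D \right)} = E \left(-1\right) = - E$)
$A{\left(g \right)} = - g - g^{2}$
$A{\left(0 \right)} 20 \left(8 - 9\right) = 0 \left(-1 - 0\right) 20 \left(8 - 9\right) = 0 \left(-1 + 0\right) 20 \left(-1\right) = 0 \left(-1\right) 20 \left(-1\right) = 0 \cdot 20 \left(-1\right) = 0 \left(-1\right) = 0$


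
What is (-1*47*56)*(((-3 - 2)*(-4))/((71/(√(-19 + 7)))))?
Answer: -105280*I*√3/71 ≈ -2568.3*I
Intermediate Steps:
(-1*47*56)*(((-3 - 2)*(-4))/((71/(√(-19 + 7))))) = (-47*56)*((-5*(-4))/((71/(√(-12))))) = -52640/(71/((2*I*√3))) = -52640/(71*(-I*√3/6)) = -52640/((-71*I*√3/6)) = -52640*2*I*√3/71 = -105280*I*√3/71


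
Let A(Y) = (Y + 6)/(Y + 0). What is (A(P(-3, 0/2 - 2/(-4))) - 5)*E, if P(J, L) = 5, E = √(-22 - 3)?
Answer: -14*I ≈ -14.0*I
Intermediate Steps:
E = 5*I (E = √(-25) = 5*I ≈ 5.0*I)
A(Y) = (6 + Y)/Y
(A(P(-3, 0/2 - 2/(-4))) - 5)*E = ((6 + 5)/5 - 5)*(5*I) = ((⅕)*11 - 5)*(5*I) = (11/5 - 5)*(5*I) = -14*I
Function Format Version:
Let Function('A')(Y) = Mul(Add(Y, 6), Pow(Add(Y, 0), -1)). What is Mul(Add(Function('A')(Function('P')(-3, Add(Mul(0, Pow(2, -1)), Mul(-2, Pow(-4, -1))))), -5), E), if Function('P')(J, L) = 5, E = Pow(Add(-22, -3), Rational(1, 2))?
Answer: Mul(-14, I) ≈ Mul(-14.000, I)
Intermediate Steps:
E = Mul(5, I) (E = Pow(-25, Rational(1, 2)) = Mul(5, I) ≈ Mul(5.0000, I))
Function('A')(Y) = Mul(Pow(Y, -1), Add(6, Y)) (Function('A')(Y) = Mul(Add(6, Y), Pow(Y, -1)) = Mul(Pow(Y, -1), Add(6, Y)))
Mul(Add(Function('A')(Function('P')(-3, Add(Mul(0, Pow(2, -1)), Mul(-2, Pow(-4, -1))))), -5), E) = Mul(Add(Mul(Pow(5, -1), Add(6, 5)), -5), Mul(5, I)) = Mul(Add(Mul(Rational(1, 5), 11), -5), Mul(5, I)) = Mul(Add(Rational(11, 5), -5), Mul(5, I)) = Mul(Rational(-14, 5), Mul(5, I)) = Mul(-14, I)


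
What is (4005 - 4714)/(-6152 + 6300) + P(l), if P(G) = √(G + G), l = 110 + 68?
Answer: -709/148 + 2*√89 ≈ 14.077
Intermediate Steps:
l = 178
P(G) = √2*√G (P(G) = √(2*G) = √2*√G)
(4005 - 4714)/(-6152 + 6300) + P(l) = (4005 - 4714)/(-6152 + 6300) + √2*√178 = -709/148 + 2*√89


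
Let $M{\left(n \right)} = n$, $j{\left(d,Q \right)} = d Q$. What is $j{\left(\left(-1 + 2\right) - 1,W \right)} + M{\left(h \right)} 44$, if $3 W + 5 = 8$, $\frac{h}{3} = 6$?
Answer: $792$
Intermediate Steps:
$h = 18$ ($h = 3 \cdot 6 = 18$)
$W = 1$ ($W = - \frac{5}{3} + \frac{1}{3} \cdot 8 = - \frac{5}{3} + \frac{8}{3} = 1$)
$j{\left(d,Q \right)} = Q d$
$j{\left(\left(-1 + 2\right) - 1,W \right)} + M{\left(h \right)} 44 = 1 \left(\left(-1 + 2\right) - 1\right) + 18 \cdot 44 = 1 \left(1 - 1\right) + 792 = 1 \cdot 0 + 792 = 0 + 792 = 792$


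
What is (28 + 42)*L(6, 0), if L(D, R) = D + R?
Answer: 420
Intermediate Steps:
(28 + 42)*L(6, 0) = (28 + 42)*(6 + 0) = 70*6 = 420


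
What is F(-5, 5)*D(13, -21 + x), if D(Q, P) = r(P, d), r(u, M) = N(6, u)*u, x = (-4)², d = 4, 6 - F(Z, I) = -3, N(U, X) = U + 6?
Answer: -540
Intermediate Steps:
N(U, X) = 6 + U
F(Z, I) = 9 (F(Z, I) = 6 - 1*(-3) = 6 + 3 = 9)
x = 16
r(u, M) = 12*u (r(u, M) = (6 + 6)*u = 12*u)
D(Q, P) = 12*P
F(-5, 5)*D(13, -21 + x) = 9*(12*(-21 + 16)) = 9*(12*(-5)) = 9*(-60) = -540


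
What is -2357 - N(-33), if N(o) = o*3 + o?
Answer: -2225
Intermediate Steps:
N(o) = 4*o (N(o) = 3*o + o = 4*o)
-2357 - N(-33) = -2357 - 4*(-33) = -2357 - 1*(-132) = -2357 + 132 = -2225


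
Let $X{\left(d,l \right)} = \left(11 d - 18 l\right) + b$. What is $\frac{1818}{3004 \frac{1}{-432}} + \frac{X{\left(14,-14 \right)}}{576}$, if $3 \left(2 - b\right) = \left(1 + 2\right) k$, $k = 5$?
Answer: $- \frac{112791491}{432576} \approx -260.74$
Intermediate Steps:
$b = -3$ ($b = 2 - \frac{\left(1 + 2\right) 5}{3} = 2 - \frac{3 \cdot 5}{3} = 2 - 5 = -3$)
$X{\left(d,l \right)} = -3 - 18 l + 11 d$ ($X{\left(d,l \right)} = \left(11 d - 18 l\right) - 3 = \left(- 18 l + 11 d\right) - 3 = -3 - 18 l + 11 d$)
$\frac{1818}{3004 \frac{1}{-432}} + \frac{X{\left(14,-14 \right)}}{576} = \frac{1818}{3004 \frac{1}{-432}} + \frac{-3 - -252 + 11 \cdot 14}{576} = \frac{1818}{3004 \left(- \frac{1}{432}\right)} + \left(-3 + 252 + 154\right) \frac{1}{576} = \frac{1818}{- \frac{751}{108}} + 403 \cdot \frac{1}{576} = 1818 \left(- \frac{108}{751}\right) + \frac{403}{576} = - \frac{196344}{751} + \frac{403}{576} = - \frac{112791491}{432576}$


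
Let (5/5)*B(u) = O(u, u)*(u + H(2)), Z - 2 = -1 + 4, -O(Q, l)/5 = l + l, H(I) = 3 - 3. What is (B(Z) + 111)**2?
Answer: 19321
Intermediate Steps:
H(I) = 0
O(Q, l) = -10*l (O(Q, l) = -5*(l + l) = -10*l)
Z = 5 (Z = 2 + (-1 + 4) = 2 + 3 = 5)
B(u) = -10*u**2 (B(u) = (-10*u)*(u + 0) = (-10*u)*u = -10*u**2)
(B(Z) + 111)**2 = (-10*5**2 + 111)**2 = (-10*25 + 111)**2 = (-250 + 111)**2 = (-139)**2 = 19321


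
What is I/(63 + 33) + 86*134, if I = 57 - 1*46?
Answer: 1106315/96 ≈ 11524.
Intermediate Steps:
I = 11 (I = 57 - 46 = 11)
I/(63 + 33) + 86*134 = 11/(63 + 33) + 86*134 = 11/96 + 11524 = 1106315/96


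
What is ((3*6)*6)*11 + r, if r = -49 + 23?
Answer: 1162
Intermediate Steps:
r = -26
((3*6)*6)*11 + r = ((3*6)*6)*11 - 26 = (18*6)*11 - 26 = 108*11 - 26 = 1188 - 26 = 1162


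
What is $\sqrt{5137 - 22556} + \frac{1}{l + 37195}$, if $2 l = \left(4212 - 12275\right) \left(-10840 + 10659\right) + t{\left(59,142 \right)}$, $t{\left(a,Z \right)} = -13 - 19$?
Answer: $\frac{2}{1533761} + i \sqrt{17419} \approx 1.304 \cdot 10^{-6} + 131.98 i$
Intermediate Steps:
$t{\left(a,Z \right)} = -32$ ($t{\left(a,Z \right)} = -13 - 19 = -32$)
$l = \frac{1459371}{2}$ ($l = \frac{\left(4212 - 12275\right) \left(-10840 + 10659\right) - 32}{2} = \frac{\left(-8063\right) \left(-181\right) - 32}{2} = \frac{1459403 - 32}{2} = \frac{1}{2} \cdot 1459371 = \frac{1459371}{2} \approx 7.2969 \cdot 10^{5}$)
$\sqrt{5137 - 22556} + \frac{1}{l + 37195} = \sqrt{5137 - 22556} + \frac{1}{\frac{1459371}{2} + 37195} = \sqrt{-17419} + \frac{1}{\frac{1533761}{2}} = i \sqrt{17419} + \frac{2}{1533761} = \frac{2}{1533761} + i \sqrt{17419}$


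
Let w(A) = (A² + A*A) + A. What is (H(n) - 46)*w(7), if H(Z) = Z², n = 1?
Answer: -4725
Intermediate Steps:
w(A) = A + 2*A² (w(A) = (A² + A²) + A = 2*A² + A = A + 2*A²)
(H(n) - 46)*w(7) = (1² - 46)*(7*(1 + 2*7)) = (1 - 46)*(7*(1 + 14)) = -315*15 = -45*105 = -4725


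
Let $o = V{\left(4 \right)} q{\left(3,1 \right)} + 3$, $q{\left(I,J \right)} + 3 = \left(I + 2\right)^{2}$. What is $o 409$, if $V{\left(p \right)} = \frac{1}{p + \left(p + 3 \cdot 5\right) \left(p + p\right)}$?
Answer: $\frac{100205}{78} \approx 1284.7$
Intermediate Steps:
$q{\left(I,J \right)} = -3 + \left(2 + I\right)^{2}$ ($q{\left(I,J \right)} = -3 + \left(I + 2\right)^{2} = -3 + \left(2 + I\right)^{2}$)
$V{\left(p \right)} = \frac{1}{p + 2 p \left(15 + p\right)}$ ($V{\left(p \right)} = \frac{1}{p + \left(p + 15\right) 2 p} = \frac{1}{p + \left(15 + p\right) 2 p} = \frac{1}{p + 2 p \left(15 + p\right)}$)
$o = \frac{245}{78}$ ($o = \frac{1}{4 \left(31 + 2 \cdot 4\right)} \left(-3 + \left(2 + 3\right)^{2}\right) + 3 = \frac{1}{4 \left(31 + 8\right)} \left(-3 + 5^{2}\right) + 3 = \frac{1}{4 \cdot 39} \left(-3 + 25\right) + 3 = \frac{1}{4} \cdot \frac{1}{39} \cdot 22 + 3 = \frac{1}{156} \cdot 22 + 3 = \frac{11}{78} + 3 = \frac{245}{78} \approx 3.141$)
$o 409 = \frac{245}{78} \cdot 409 = \frac{100205}{78}$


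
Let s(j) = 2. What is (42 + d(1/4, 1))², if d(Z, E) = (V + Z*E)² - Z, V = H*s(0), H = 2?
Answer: 915849/256 ≈ 3577.5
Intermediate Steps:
V = 4 (V = 2*2 = 4)
d(Z, E) = (4 + E*Z)² - Z (d(Z, E) = (4 + Z*E)² - Z = (4 + E*Z)² - Z)
(42 + d(1/4, 1))² = (42 + ((4 + 1/4)² - 1/4))² = (42 + ((4 + 1*(¼))² - 1*¼))² = (42 + ((4 + ¼)² - ¼))² = (42 + ((17/4)² - ¼))² = (42 + (289/16 - ¼))² = (42 + 285/16)² = (957/16)² = 915849/256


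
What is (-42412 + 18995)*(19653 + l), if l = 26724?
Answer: -1086010209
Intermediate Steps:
(-42412 + 18995)*(19653 + l) = (-42412 + 18995)*(19653 + 26724) = -23417*46377 = -1086010209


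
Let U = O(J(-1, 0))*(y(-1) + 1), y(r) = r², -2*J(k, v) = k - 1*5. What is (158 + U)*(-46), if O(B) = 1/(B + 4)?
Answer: -50968/7 ≈ -7281.1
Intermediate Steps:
J(k, v) = 5/2 - k/2 (J(k, v) = -(k - 1*5)/2 = -(k - 5)/2 = -(-5 + k)/2 = 5/2 - k/2)
O(B) = 1/(4 + B)
U = 2/7 (U = ((-1)² + 1)/(4 + (5/2 - ½*(-1))) = (1 + 1)/(4 + (5/2 + ½)) = 2/(4 + 3) = 2/7 ≈ 0.28571)
(158 + U)*(-46) = (158 + 2/7)*(-46) = (1108/7)*(-46) = -50968/7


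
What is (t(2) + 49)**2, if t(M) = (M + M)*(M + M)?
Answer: 4225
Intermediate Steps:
t(M) = 4*M**2 (t(M) = (2*M)*(2*M) = 4*M**2)
(t(2) + 49)**2 = (4*2**2 + 49)**2 = (4*4 + 49)**2 = (16 + 49)**2 = 65**2 = 4225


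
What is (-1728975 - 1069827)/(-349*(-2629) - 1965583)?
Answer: 466467/174677 ≈ 2.6705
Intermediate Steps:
(-1728975 - 1069827)/(-349*(-2629) - 1965583) = -2798802/(917521 - 1965583) = -2798802/(-1048062) = -2798802*(-1/1048062) = 466467/174677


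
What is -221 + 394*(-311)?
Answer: -122755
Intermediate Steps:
-221 + 394*(-311) = -221 - 122534 = -122755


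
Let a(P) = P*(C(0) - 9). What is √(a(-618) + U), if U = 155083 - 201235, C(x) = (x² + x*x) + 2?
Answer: I*√41826 ≈ 204.51*I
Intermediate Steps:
C(x) = 2 + 2*x² (C(x) = (x² + x²) + 2 = 2*x² + 2 = 2 + 2*x²)
a(P) = -7*P (a(P) = P*((2 + 2*0²) - 9) = P*((2 + 2*0) - 9) = P*((2 + 0) - 9) = P*(2 - 9) = P*(-7) = -7*P)
U = -46152
√(a(-618) + U) = √(-7*(-618) - 46152) = √(4326 - 46152) = √(-41826) = I*√41826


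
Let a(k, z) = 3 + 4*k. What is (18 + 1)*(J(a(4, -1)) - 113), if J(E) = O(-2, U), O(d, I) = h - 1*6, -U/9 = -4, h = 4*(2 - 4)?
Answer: -2413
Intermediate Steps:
h = -8 (h = 4*(-2) = -8)
U = 36 (U = -9*(-4) = 36)
O(d, I) = -14 (O(d, I) = -8 - 1*6 = -8 - 6 = -14)
J(E) = -14
(18 + 1)*(J(a(4, -1)) - 113) = (18 + 1)*(-14 - 113) = 19*(-127) = -2413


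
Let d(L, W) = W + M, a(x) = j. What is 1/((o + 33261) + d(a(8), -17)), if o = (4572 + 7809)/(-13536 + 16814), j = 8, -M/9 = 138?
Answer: 3278/104914937 ≈ 3.1244e-5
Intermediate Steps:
M = -1242 (M = -9*138 = -1242)
a(x) = 8
o = 12381/3278 ≈ 3.7770
d(L, W) = -1242 + W (d(L, W) = W - 1242 = -1242 + W)
1/((o + 33261) + d(a(8), -17)) = 1/((12381/3278 + 33261) + (-1242 - 17)) = 1/(109041939/3278 - 1259) = 1/(104914937/3278) = 3278/104914937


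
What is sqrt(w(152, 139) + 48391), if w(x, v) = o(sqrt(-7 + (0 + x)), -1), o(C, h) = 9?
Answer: 220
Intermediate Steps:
w(x, v) = 9
sqrt(w(152, 139) + 48391) = sqrt(9 + 48391) = sqrt(48400) = 220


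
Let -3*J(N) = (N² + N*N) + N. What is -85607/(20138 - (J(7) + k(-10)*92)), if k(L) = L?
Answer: -85607/21093 ≈ -4.0585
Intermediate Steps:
J(N) = -2*N²/3 - N/3 (J(N) = -((N² + N*N) + N)/3 = -((N² + N²) + N)/3 = -(2*N² + N)/3 = -(N + 2*N²)/3 = -2*N²/3 - N/3)
-85607/(20138 - (J(7) + k(-10)*92)) = -85607/(20138 - (-⅓*7*(1 + 2*7) - 10*92)) = -85607/(20138 - (-⅓*7*(1 + 14) - 920)) = -85607/(20138 - (-⅓*7*15 - 920)) = -85607/(20138 - (-35 - 920)) = -85607/(20138 - 1*(-955)) = -85607/(20138 + 955) = -85607/21093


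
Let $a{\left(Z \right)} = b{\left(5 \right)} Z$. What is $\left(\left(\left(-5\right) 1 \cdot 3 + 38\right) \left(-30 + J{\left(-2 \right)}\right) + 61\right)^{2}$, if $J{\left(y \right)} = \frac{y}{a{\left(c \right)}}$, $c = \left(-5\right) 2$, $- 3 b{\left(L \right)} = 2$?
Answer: $\frac{40436881}{100} \approx 4.0437 \cdot 10^{5}$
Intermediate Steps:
$b{\left(L \right)} = - \frac{2}{3}$ ($b{\left(L \right)} = \left(- \frac{1}{3}\right) 2 = - \frac{2}{3}$)
$c = -10$
$a{\left(Z \right)} = - \frac{2 Z}{3}$
$J{\left(y \right)} = \frac{3 y}{20}$ ($J{\left(y \right)} = \frac{y}{\left(- \frac{2}{3}\right) \left(-10\right)} = \frac{y}{\frac{20}{3}} = y \frac{3}{20} = \frac{3 y}{20}$)
$\left(\left(\left(-5\right) 1 \cdot 3 + 38\right) \left(-30 + J{\left(-2 \right)}\right) + 61\right)^{2} = \left(\left(\left(-5\right) 1 \cdot 3 + 38\right) \left(-30 + \frac{3}{20} \left(-2\right)\right) + 61\right)^{2} = \left(\left(\left(-5\right) 3 + 38\right) \left(-30 - \frac{3}{10}\right) + 61\right)^{2} = \left(\left(-15 + 38\right) \left(- \frac{303}{10}\right) + 61\right)^{2} = \left(23 \left(- \frac{303}{10}\right) + 61\right)^{2} = \left(- \frac{6969}{10} + 61\right)^{2} = \left(- \frac{6359}{10}\right)^{2} = \frac{40436881}{100}$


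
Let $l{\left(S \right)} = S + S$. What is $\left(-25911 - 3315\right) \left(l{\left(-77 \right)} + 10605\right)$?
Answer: $-305440926$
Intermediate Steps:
$l{\left(S \right)} = 2 S$
$\left(-25911 - 3315\right) \left(l{\left(-77 \right)} + 10605\right) = \left(-25911 - 3315\right) \left(2 \left(-77\right) + 10605\right) = - 29226 \left(-154 + 10605\right) = \left(-29226\right) 10451 = -305440926$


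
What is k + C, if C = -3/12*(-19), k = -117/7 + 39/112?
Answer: -1301/112 ≈ -11.616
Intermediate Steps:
k = -1833/112 (k = -117*⅐ + 39*(1/112) = -117/7 + 39/112 = -1833/112 ≈ -16.366)
C = 19/4 (C = -3*1/12*(-19) = -¼*(-19) = 19/4 ≈ 4.7500)
k + C = -1833/112 + 19/4 = -1301/112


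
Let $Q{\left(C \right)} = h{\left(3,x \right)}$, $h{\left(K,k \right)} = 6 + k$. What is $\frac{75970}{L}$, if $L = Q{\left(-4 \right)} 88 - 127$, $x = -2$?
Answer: $\frac{15194}{45} \approx 337.64$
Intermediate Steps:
$Q{\left(C \right)} = 4$ ($Q{\left(C \right)} = 6 - 2 = 4$)
$L = 225$ ($L = 4 \cdot 88 - 127 = 352 - 127 = 225$)
$\frac{75970}{L} = \frac{75970}{225} = 75970 \cdot \frac{1}{225} = \frac{15194}{45}$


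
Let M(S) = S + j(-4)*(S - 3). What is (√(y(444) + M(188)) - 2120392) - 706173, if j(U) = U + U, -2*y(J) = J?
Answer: -2826565 + I*√1514 ≈ -2.8266e+6 + 38.91*I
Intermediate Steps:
y(J) = -J/2
j(U) = 2*U
M(S) = 24 - 7*S (M(S) = S + (2*(-4))*(S - 3) = S - 8*(-3 + S) = S + (24 - 8*S) = 24 - 7*S)
(√(y(444) + M(188)) - 2120392) - 706173 = (√(-½*444 + (24 - 7*188)) - 2120392) - 706173 = (√(-222 + (24 - 1316)) - 2120392) - 706173 = (√(-222 - 1292) - 2120392) - 706173 = (√(-1514) - 2120392) - 706173 = (I*√1514 - 2120392) - 706173 = (-2120392 + I*√1514) - 706173 = -2826565 + I*√1514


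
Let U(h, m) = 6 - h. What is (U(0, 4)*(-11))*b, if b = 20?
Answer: -1320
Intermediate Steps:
(U(0, 4)*(-11))*b = ((6 - 1*0)*(-11))*20 = ((6 + 0)*(-11))*20 = (6*(-11))*20 = -66*20 = -1320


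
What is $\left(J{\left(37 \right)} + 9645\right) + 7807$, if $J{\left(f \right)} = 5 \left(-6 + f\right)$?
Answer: $17607$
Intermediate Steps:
$J{\left(f \right)} = -30 + 5 f$
$\left(J{\left(37 \right)} + 9645\right) + 7807 = \left(\left(-30 + 5 \cdot 37\right) + 9645\right) + 7807 = \left(\left(-30 + 185\right) + 9645\right) + 7807 = \left(155 + 9645\right) + 7807 = 9800 + 7807 = 17607$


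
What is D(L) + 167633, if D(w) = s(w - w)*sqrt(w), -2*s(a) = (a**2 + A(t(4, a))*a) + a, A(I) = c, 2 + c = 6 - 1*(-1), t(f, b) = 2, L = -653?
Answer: 167633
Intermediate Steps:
c = 5 (c = -2 + (6 - 1*(-1)) = -2 + (6 + 1) = -2 + 7 = 5)
A(I) = 5
s(a) = -3*a - a**2/2 (s(a) = -((a**2 + 5*a) + a)/2 = -(a**2 + 6*a)/2 = -3*a - a**2/2)
D(w) = 0 (D(w) = (-(w - w)*(6 + (w - w))/2)*sqrt(w) = (-1/2*0*(6 + 0))*sqrt(w) = (-1/2*0*6)*sqrt(w) = 0*sqrt(w) = 0)
D(L) + 167633 = 0 + 167633 = 167633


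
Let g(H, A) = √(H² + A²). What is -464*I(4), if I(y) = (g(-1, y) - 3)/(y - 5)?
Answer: -1392 + 464*√17 ≈ 521.12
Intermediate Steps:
g(H, A) = √(A² + H²)
I(y) = (-3 + √(1 + y²))/(-5 + y) (I(y) = (√(y² + (-1)²) - 3)/(y - 5) = (√(y² + 1) - 3)/(-5 + y) = (√(1 + y²) - 3)/(-5 + y) = (-3 + √(1 + y²))/(-5 + y))
-464*I(4) = -464*(-3 + √(1 + 4²))/(-5 + 4) = -464*(-3 + √(1 + 16))/(-1) = -(-464)*(-3 + √17) = -464*(3 - √17) = -1392 + 464*√17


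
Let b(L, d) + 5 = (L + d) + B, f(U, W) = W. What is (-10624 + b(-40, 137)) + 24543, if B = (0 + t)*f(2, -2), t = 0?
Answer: 14011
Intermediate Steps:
B = 0 (B = (0 + 0)*(-2) = 0*(-2) = 0)
b(L, d) = -5 + L + d (b(L, d) = -5 + ((L + d) + 0) = -5 + (L + d) = -5 + L + d)
(-10624 + b(-40, 137)) + 24543 = (-10624 + (-5 - 40 + 137)) + 24543 = (-10624 + 92) + 24543 = -10532 + 24543 = 14011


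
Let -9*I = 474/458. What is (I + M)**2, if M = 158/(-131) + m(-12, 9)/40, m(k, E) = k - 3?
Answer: 1491209764801/518365440576 ≈ 2.8768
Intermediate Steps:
I = -79/687 (I = -158/(3*458) = -1/9*237/229 = -79/687 ≈ -0.11499)
m(k, E) = -3 + k
M = -1657/1048 (M = 158/(-131) + (-3 - 12)/40 = 158*(-1/131) - 15*1/40 = -158/131 - 3/8 = -1657/1048 ≈ -1.5811)
(I + M)**2 = (-79/687 - 1657/1048)**2 = (-1221151/719976)**2 = 1491209764801/518365440576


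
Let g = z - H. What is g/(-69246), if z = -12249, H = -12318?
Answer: -23/23082 ≈ -0.00099645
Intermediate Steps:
g = 69 (g = -12249 - 1*(-12318) = -12249 + 12318 = 69)
g/(-69246) = 69/(-69246) = 69*(-1/69246) = -23/23082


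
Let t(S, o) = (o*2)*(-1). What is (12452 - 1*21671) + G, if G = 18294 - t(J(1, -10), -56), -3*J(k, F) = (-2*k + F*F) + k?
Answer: 8963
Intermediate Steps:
J(k, F) = -F**2/3 + k/3 (J(k, F) = -((-2*k + F*F) + k)/3 = -((-2*k + F**2) + k)/3 = -((F**2 - 2*k) + k)/3 = -(F**2 - k)/3 = -F**2/3 + k/3)
t(S, o) = -2*o (t(S, o) = (2*o)*(-1) = -2*o)
G = 18182 (G = 18294 - (-2)*(-56) = 18294 - 1*112 = 18294 - 112 = 18182)
(12452 - 1*21671) + G = (12452 - 1*21671) + 18182 = (12452 - 21671) + 18182 = -9219 + 18182 = 8963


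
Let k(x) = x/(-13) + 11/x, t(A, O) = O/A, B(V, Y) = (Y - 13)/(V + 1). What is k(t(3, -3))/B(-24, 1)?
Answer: -1633/78 ≈ -20.936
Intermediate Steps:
B(V, Y) = (-13 + Y)/(1 + V)
k(x) = 11/x - x/13 (k(x) = x*(-1/13) + 11/x = -x/13 + 11/x = 11/x - x/13)
k(t(3, -3))/B(-24, 1) = (11/((-3/3)) - (-3)/(13*3))/(((-13 + 1)/(1 - 24))) = (11/((-3*1/3)) - (-3)/(13*3))/((-12/(-23))) = (11/(-1) - 1/13*(-1))/((-1/23*(-12))) = (11*(-1) + 1/13)/(12/23) = (-11 + 1/13)*(23/12) = -142/13*23/12 = -1633/78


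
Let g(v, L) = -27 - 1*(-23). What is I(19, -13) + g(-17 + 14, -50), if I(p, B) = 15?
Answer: 11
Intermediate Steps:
g(v, L) = -4 (g(v, L) = -27 + 23 = -4)
I(19, -13) + g(-17 + 14, -50) = 15 - 4 = 11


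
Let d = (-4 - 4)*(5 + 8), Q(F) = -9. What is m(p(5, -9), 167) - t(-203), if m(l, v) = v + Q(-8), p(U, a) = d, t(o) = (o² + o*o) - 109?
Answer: -82151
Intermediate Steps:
t(o) = -109 + 2*o² (t(o) = (o² + o²) - 109 = 2*o² - 109 = -109 + 2*o²)
d = -104 (d = -8*13 = -104)
p(U, a) = -104
m(l, v) = -9 + v (m(l, v) = v - 9 = -9 + v)
m(p(5, -9), 167) - t(-203) = (-9 + 167) - (-109 + 2*(-203)²) = 158 - (-109 + 2*41209) = 158 - (-109 + 82418) = 158 - 1*82309 = 158 - 82309 = -82151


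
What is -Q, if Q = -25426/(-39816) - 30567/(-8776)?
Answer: -180024281/43678152 ≈ -4.1216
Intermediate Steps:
Q = 180024281/43678152 (Q = -25426*(-1/39816) - 30567*(-1/8776) = 12713/19908 + 30567/8776 = 180024281/43678152 ≈ 4.1216)
-Q = -1*180024281/43678152 = -180024281/43678152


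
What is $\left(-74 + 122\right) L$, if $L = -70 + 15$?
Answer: $-2640$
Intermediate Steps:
$L = -55$
$\left(-74 + 122\right) L = \left(-74 + 122\right) \left(-55\right) = 48 \left(-55\right) = -2640$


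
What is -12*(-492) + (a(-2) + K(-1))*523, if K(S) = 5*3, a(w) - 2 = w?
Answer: 13749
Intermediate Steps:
a(w) = 2 + w
K(S) = 15
-12*(-492) + (a(-2) + K(-1))*523 = -12*(-492) + ((2 - 2) + 15)*523 = 5904 + (0 + 15)*523 = 5904 + 15*523 = 5904 + 7845 = 13749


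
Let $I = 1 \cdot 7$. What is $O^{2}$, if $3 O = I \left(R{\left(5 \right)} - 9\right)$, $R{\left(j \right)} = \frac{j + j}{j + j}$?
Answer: $\frac{3136}{9} \approx 348.44$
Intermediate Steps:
$R{\left(j \right)} = 1$ ($R{\left(j \right)} = \frac{2 j}{2 j} = 2 j \frac{1}{2 j} = 1$)
$I = 7$
$O = - \frac{56}{3}$ ($O = \frac{7 \left(1 - 9\right)}{3} = \frac{7 \left(-8\right)}{3} = \frac{1}{3} \left(-56\right) = - \frac{56}{3} \approx -18.667$)
$O^{2} = \left(- \frac{56}{3}\right)^{2} = \frac{3136}{9}$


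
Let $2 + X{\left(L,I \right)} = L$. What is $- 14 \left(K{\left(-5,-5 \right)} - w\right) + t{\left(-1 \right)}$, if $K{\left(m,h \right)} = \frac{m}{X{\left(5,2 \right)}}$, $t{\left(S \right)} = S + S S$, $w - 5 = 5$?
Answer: $\frac{490}{3} \approx 163.33$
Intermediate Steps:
$w = 10$ ($w = 5 + 5 = 10$)
$X{\left(L,I \right)} = -2 + L$
$t{\left(S \right)} = S + S^{2}$
$K{\left(m,h \right)} = \frac{m}{3}$ ($K{\left(m,h \right)} = \frac{m}{-2 + 5} = \frac{m}{3}$)
$- 14 \left(K{\left(-5,-5 \right)} - w\right) + t{\left(-1 \right)} = - 14 \left(\frac{1}{3} \left(-5\right) - 10\right) - \left(1 - 1\right) = - 14 \left(- \frac{5}{3} - 10\right) - 0 = \left(-14\right) \left(- \frac{35}{3}\right) + 0 = \frac{490}{3} + 0 = \frac{490}{3}$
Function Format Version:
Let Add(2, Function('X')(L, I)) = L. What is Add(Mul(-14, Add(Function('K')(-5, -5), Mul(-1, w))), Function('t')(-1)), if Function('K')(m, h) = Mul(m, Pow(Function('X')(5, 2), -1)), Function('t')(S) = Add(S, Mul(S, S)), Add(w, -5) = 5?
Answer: Rational(490, 3) ≈ 163.33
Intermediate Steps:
w = 10 (w = Add(5, 5) = 10)
Function('X')(L, I) = Add(-2, L)
Function('t')(S) = Add(S, Pow(S, 2))
Function('K')(m, h) = Mul(Rational(1, 3), m) (Function('K')(m, h) = Mul(m, Pow(Add(-2, 5), -1)) = Mul(m, Pow(3, -1)) = Mul(m, Rational(1, 3)) = Mul(Rational(1, 3), m))
Add(Mul(-14, Add(Function('K')(-5, -5), Mul(-1, w))), Function('t')(-1)) = Add(Mul(-14, Add(Mul(Rational(1, 3), -5), Mul(-1, 10))), Mul(-1, Add(1, -1))) = Add(Mul(-14, Add(Rational(-5, 3), -10)), Mul(-1, 0)) = Add(Mul(-14, Rational(-35, 3)), 0) = Add(Rational(490, 3), 0) = Rational(490, 3)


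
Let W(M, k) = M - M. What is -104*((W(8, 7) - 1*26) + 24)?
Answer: 208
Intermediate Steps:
W(M, k) = 0
-104*((W(8, 7) - 1*26) + 24) = -104*((0 - 1*26) + 24) = -104*((0 - 26) + 24) = -104*(-26 + 24) = -104*(-2) = 208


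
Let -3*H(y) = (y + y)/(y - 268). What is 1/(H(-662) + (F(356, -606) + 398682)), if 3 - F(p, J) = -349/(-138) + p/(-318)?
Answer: 3401010/1355925264209 ≈ 2.5083e-6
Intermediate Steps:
F(p, J) = 65/138 + p/318 (F(p, J) = 3 - (-349/(-138) + p/(-318)) = 3 - (-349*(-1/138) + p*(-1/318)) = 3 - (349/138 - p/318) = 3 + (-349/138 + p/318) = 65/138 + p/318)
H(y) = -2*y/(3*(-268 + y)) (H(y) = -(y + y)/(3*(y - 268)) = -2*y/(3*(-268 + y)))
1/(H(-662) + (F(356, -606) + 398682)) = 1/(-2*(-662)/(-804 + 3*(-662)) + ((65/138 + (1/318)*356) + 398682)) = 1/(-2*(-662)/(-804 - 1986) + ((65/138 + 178/159) + 398682)) = 1/(-2*(-662)/(-2790) + (11633/7314 + 398682)) = 1/(-2*(-662)*(-1/2790) + 2915971781/7314) = 1/(-662/1395 + 2915971781/7314) = 1/(1355925264209/3401010) = 3401010/1355925264209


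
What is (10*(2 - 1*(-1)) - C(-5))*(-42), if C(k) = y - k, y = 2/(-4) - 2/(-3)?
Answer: -1043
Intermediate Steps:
y = ⅙ (y = 2*(-¼) - 2*(-⅓) = -½ + ⅔ = ⅙ ≈ 0.16667)
C(k) = ⅙ - k
(10*(2 - 1*(-1)) - C(-5))*(-42) = (10*(2 - 1*(-1)) - (⅙ - 1*(-5)))*(-42) = (10*(2 + 1) - (⅙ + 5))*(-42) = (10*3 - 1*31/6)*(-42) = (30 - 31/6)*(-42) = (149/6)*(-42) = -1043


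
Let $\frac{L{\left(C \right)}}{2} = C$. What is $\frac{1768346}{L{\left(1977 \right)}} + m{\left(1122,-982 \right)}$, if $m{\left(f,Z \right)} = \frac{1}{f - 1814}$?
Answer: $\frac{611845739}{1368084} \approx 447.23$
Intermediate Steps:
$m{\left(f,Z \right)} = \frac{1}{-1814 + f}$
$L{\left(C \right)} = 2 C$
$\frac{1768346}{L{\left(1977 \right)}} + m{\left(1122,-982 \right)} = \frac{1768346}{2 \cdot 1977} + \frac{1}{-1814 + 1122} = \frac{1768346}{3954} + \frac{1}{-692} = 1768346 \cdot \frac{1}{3954} - \frac{1}{692} = \frac{884173}{1977} - \frac{1}{692} = \frac{611845739}{1368084}$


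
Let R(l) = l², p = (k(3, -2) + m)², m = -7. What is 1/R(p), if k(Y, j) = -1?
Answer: 1/4096 ≈ 0.00024414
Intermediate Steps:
p = 64 (p = (-1 - 7)² = (-8)² = 64)
1/R(p) = 1/(64²) = 1/4096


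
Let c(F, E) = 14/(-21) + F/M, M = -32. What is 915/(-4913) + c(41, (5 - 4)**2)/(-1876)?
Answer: -163869109/884811648 ≈ -0.18520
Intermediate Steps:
c(F, E) = -2/3 - F/32 (c(F, E) = 14/(-21) + F/(-32) = 14*(-1/21) + F*(-1/32) = -2/3 - F/32)
915/(-4913) + c(41, (5 - 4)**2)/(-1876) = 915/(-4913) + (-2/3 - 1/32*41)/(-1876) = 915*(-1/4913) + (-2/3 - 41/32)*(-1/1876) = -915/4913 - 187/96*(-1/1876) = -915/4913 + 187/180096 = -163869109/884811648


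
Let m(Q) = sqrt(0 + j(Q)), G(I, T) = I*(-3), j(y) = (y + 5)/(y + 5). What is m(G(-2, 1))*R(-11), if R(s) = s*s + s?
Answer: 110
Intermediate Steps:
j(y) = 1 (j(y) = (5 + y)/(5 + y) = 1)
G(I, T) = -3*I
m(Q) = 1 (m(Q) = sqrt(0 + 1) = sqrt(1) = 1)
R(s) = s + s**2 (R(s) = s**2 + s = s + s**2)
m(G(-2, 1))*R(-11) = 1*(-11*(1 - 11)) = 1*(-11*(-10)) = 1*110 = 110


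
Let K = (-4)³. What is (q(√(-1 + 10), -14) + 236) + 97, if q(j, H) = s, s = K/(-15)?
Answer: 5059/15 ≈ 337.27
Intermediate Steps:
K = -64
s = 64/15 (s = -64/(-15) = -64*(-1/15) = 64/15 ≈ 4.2667)
q(j, H) = 64/15
(q(√(-1 + 10), -14) + 236) + 97 = (64/15 + 236) + 97 = 3604/15 + 97 = 5059/15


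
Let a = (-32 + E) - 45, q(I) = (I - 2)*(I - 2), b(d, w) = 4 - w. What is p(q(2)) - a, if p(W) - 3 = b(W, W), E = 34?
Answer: 50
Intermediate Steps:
q(I) = (-2 + I)² (q(I) = (-2 + I)*(-2 + I) = (-2 + I)²)
p(W) = 7 - W (p(W) = 3 + (4 - W) = 7 - W)
a = -43 (a = (-32 + 34) - 45 = 2 - 45 = -43)
p(q(2)) - a = (7 - (-2 + 2)²) - 1*(-43) = (7 - 1*0²) + 43 = (7 - 1*0) + 43 = (7 + 0) + 43 = 7 + 43 = 50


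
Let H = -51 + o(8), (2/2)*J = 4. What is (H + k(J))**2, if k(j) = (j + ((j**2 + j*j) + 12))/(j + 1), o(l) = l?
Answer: 27889/25 ≈ 1115.6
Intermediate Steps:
J = 4
H = -43 (H = -51 + 8 = -43)
k(j) = (12 + j + 2*j**2)/(1 + j) (k(j) = (j + ((j**2 + j**2) + 12))/(1 + j) = (j + (2*j**2 + 12))/(1 + j) = (j + (12 + 2*j**2))/(1 + j) = (12 + j + 2*j**2)/(1 + j))
(H + k(J))**2 = (-43 + (12 + 4 + 2*4**2)/(1 + 4))**2 = (-43 + (12 + 4 + 2*16)/5)**2 = (-43 + (12 + 4 + 32)/5)**2 = (-43 + (1/5)*48)**2 = (-43 + 48/5)**2 = (-167/5)**2 = 27889/25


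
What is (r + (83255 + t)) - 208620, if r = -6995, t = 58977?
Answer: -73383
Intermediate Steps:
(r + (83255 + t)) - 208620 = (-6995 + (83255 + 58977)) - 208620 = (-6995 + 142232) - 208620 = 135237 - 208620 = -73383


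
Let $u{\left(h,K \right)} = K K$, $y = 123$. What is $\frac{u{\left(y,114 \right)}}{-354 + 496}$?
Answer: $\frac{6498}{71} \approx 91.521$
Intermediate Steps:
$u{\left(h,K \right)} = K^{2}$
$\frac{u{\left(y,114 \right)}}{-354 + 496} = \frac{114^{2}}{-354 + 496} = \frac{12996}{142} = 12996 \cdot \frac{1}{142} = \frac{6498}{71}$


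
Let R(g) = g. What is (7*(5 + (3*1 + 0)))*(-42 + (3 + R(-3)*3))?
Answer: -2688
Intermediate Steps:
(7*(5 + (3*1 + 0)))*(-42 + (3 + R(-3)*3)) = (7*(5 + (3*1 + 0)))*(-42 + (3 - 3*3)) = (7*(5 + (3 + 0)))*(-42 + (3 - 9)) = (7*(5 + 3))*(-42 - 6) = (7*8)*(-48) = 56*(-48) = -2688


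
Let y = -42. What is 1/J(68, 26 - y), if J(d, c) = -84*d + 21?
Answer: -1/5691 ≈ -0.00017572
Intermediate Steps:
J(d, c) = 21 - 84*d
1/J(68, 26 - y) = 1/(21 - 84*68) = 1/(21 - 5712) = 1/(-5691) = -1/5691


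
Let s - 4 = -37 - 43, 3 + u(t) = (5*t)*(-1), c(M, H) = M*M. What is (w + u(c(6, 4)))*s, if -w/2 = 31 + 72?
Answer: 29564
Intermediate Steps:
c(M, H) = M²
u(t) = -3 - 5*t (u(t) = -3 + (5*t)*(-1) = -3 - 5*t)
w = -206 (w = -2*(31 + 72) = -2*103 = -206)
s = -76 (s = 4 + (-37 - 43) = 4 - 80 = -76)
(w + u(c(6, 4)))*s = (-206 + (-3 - 5*6²))*(-76) = (-206 + (-3 - 5*36))*(-76) = (-206 + (-3 - 180))*(-76) = (-206 - 183)*(-76) = -389*(-76) = 29564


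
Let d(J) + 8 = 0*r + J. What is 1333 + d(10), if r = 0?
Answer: 1335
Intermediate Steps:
d(J) = -8 + J (d(J) = -8 + (0*0 + J) = -8 + (0 + J) = -8 + J)
1333 + d(10) = 1333 + (-8 + 10) = 1333 + 2 = 1335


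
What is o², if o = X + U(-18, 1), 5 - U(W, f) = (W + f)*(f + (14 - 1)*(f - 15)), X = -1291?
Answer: 19035769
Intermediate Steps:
U(W, f) = 5 - (-195 + 14*f)*(W + f) (U(W, f) = 5 - (W + f)*(f + (14 - 1)*(f - 15)) = 5 - (W + f)*(f + 13*(-15 + f)) = 5 - (W + f)*(f + (-195 + 13*f)) = 5 - (W + f)*(-195 + 14*f) = 5 - (-195 + 14*f)*(W + f))
o = -4363 (o = -1291 + (5 - 14*1² + 195*(-18) + 195*1 - 14*(-18)*1) = -1291 + (5 - 14*1 - 3510 + 195 + 252) = -1291 + (5 - 14 - 3510 + 195 + 252) = -1291 - 3072 = -4363)
o² = (-4363)² = 19035769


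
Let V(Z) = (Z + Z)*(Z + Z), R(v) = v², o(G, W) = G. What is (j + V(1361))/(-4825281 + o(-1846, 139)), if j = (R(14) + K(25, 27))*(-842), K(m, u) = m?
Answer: -7223202/4827127 ≈ -1.4964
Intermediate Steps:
V(Z) = 4*Z² (V(Z) = (2*Z)*(2*Z) = 4*Z²)
j = -186082 (j = (14² + 25)*(-842) = (196 + 25)*(-842) = 221*(-842) = -186082)
(j + V(1361))/(-4825281 + o(-1846, 139)) = (-186082 + 4*1361²)/(-4825281 - 1846) = (-186082 + 4*1852321)/(-4827127) = (-186082 + 7409284)*(-1/4827127) = 7223202*(-1/4827127) = -7223202/4827127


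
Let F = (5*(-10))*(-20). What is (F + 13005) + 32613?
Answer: 46618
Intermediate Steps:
F = 1000 (F = -50*(-20) = 1000)
(F + 13005) + 32613 = (1000 + 13005) + 32613 = 14005 + 32613 = 46618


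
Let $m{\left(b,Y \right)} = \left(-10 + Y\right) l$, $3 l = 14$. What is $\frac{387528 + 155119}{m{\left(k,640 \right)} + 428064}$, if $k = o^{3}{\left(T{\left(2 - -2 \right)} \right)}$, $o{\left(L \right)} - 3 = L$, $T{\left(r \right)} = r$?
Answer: $\frac{77521}{61572} \approx 1.259$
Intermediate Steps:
$o{\left(L \right)} = 3 + L$
$l = \frac{14}{3}$ ($l = \frac{1}{3} \cdot 14 = \frac{14}{3} \approx 4.6667$)
$k = 343$ ($k = \left(3 + \left(2 - -2\right)\right)^{3} = \left(3 + \left(2 + 2\right)\right)^{3} = \left(3 + 4\right)^{3} = 7^{3} = 343$)
$m{\left(b,Y \right)} = - \frac{140}{3} + \frac{14 Y}{3}$ ($m{\left(b,Y \right)} = \left(-10 + Y\right) \frac{14}{3} = - \frac{140}{3} + \frac{14 Y}{3}$)
$\frac{387528 + 155119}{m{\left(k,640 \right)} + 428064} = \frac{387528 + 155119}{\left(- \frac{140}{3} + \frac{14}{3} \cdot 640\right) + 428064} = \frac{542647}{\left(- \frac{140}{3} + \frac{8960}{3}\right) + 428064} = \frac{542647}{2940 + 428064} = \frac{542647}{431004} = 542647 \cdot \frac{1}{431004} = \frac{77521}{61572}$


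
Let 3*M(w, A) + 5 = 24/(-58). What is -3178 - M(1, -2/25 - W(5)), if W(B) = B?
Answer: -276329/87 ≈ -3176.2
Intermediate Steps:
M(w, A) = -157/87 (M(w, A) = -5/3 + (24/(-58))/3 = -5/3 + (24*(-1/58))/3 = -5/3 + (⅓)*(-12/29) = -5/3 - 4/29 = -157/87)
-3178 - M(1, -2/25 - W(5)) = -3178 - 1*(-157/87) = -3178 + 157/87 = -276329/87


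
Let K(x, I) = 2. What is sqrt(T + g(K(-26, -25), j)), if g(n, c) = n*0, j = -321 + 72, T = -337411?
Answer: I*sqrt(337411) ≈ 580.87*I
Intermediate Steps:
j = -249
g(n, c) = 0
sqrt(T + g(K(-26, -25), j)) = sqrt(-337411 + 0) = sqrt(-337411) = I*sqrt(337411)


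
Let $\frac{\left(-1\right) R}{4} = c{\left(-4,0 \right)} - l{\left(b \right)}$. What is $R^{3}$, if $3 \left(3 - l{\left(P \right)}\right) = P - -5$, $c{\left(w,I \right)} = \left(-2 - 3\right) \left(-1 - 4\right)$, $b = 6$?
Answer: $- \frac{29218112}{27} \approx -1.0822 \cdot 10^{6}$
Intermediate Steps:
$c{\left(w,I \right)} = 25$ ($c{\left(w,I \right)} = \left(-5\right) \left(-5\right) = 25$)
$l{\left(P \right)} = \frac{4}{3} - \frac{P}{3}$ ($l{\left(P \right)} = 3 - \frac{P - -5}{3} = 3 - \frac{P + 5}{3} = 3 - \frac{5 + P}{3} = 3 - \left(\frac{5}{3} + \frac{P}{3}\right) = \frac{4}{3} - \frac{P}{3}$)
$R = - \frac{308}{3}$ ($R = - 4 \left(25 - \left(\frac{4}{3} - 2\right)\right) = - 4 \left(25 - - \frac{2}{3}\right) = - 4 \left(25 + \frac{2}{3}\right) = \left(-4\right) \frac{77}{3} = - \frac{308}{3} \approx -102.67$)
$R^{3} = \left(- \frac{308}{3}\right)^{3} = - \frac{29218112}{27}$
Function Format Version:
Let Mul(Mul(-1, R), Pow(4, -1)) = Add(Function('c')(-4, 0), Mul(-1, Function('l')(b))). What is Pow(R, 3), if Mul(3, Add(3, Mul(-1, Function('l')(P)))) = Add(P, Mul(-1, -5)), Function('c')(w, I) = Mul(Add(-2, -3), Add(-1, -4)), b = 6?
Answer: Rational(-29218112, 27) ≈ -1.0822e+6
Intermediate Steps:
Function('c')(w, I) = 25 (Function('c')(w, I) = Mul(-5, -5) = 25)
Function('l')(P) = Add(Rational(4, 3), Mul(Rational(-1, 3), P)) (Function('l')(P) = Add(3, Mul(Rational(-1, 3), Add(P, Mul(-1, -5)))) = Add(3, Mul(Rational(-1, 3), Add(P, 5))) = Add(3, Mul(Rational(-1, 3), Add(5, P))) = Add(3, Add(Rational(-5, 3), Mul(Rational(-1, 3), P))) = Add(Rational(4, 3), Mul(Rational(-1, 3), P)))
R = Rational(-308, 3) (R = Mul(-4, Add(25, Mul(-1, Add(Rational(4, 3), Mul(Rational(-1, 3), 6))))) = Mul(-4, Add(25, Mul(-1, Add(Rational(4, 3), -2)))) = Mul(-4, Add(25, Mul(-1, Rational(-2, 3)))) = Mul(-4, Add(25, Rational(2, 3))) = Mul(-4, Rational(77, 3)) = Rational(-308, 3) ≈ -102.67)
Pow(R, 3) = Pow(Rational(-308, 3), 3) = Rational(-29218112, 27)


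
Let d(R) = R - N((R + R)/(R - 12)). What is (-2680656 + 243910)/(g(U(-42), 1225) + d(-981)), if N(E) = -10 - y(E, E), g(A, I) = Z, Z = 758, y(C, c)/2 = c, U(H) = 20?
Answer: 806562926/69195 ≈ 11656.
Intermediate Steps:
y(C, c) = 2*c
g(A, I) = 758
N(E) = -10 - 2*E
d(R) = 10 + R + 4*R/(-12 + R) (d(R) = R - (-10 - 2*(R + R)/(R - 12)) = R - (-10 - 2*2*R/(-12 + R)) = R - (-10 - 4*R/(-12 + R)) = R + (10 + 4*R/(-12 + R)) = 10 + R + 4*R/(-12 + R))
(-2680656 + 243910)/(g(U(-42), 1225) + d(-981)) = (-2680656 + 243910)/(758 + (-120 + (-981)² + 2*(-981))/(-12 - 981)) = -2436746/(758 + (-120 + 962361 - 1962)/(-993)) = -2436746/(758 - 1/993*960279) = -2436746/(758 - 320093/331) = -2436746/(-69195/331) = -2436746*(-331/69195) = 806562926/69195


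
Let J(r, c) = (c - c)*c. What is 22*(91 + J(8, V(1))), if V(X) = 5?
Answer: 2002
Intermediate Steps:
J(r, c) = 0 (J(r, c) = 0*c = 0)
22*(91 + J(8, V(1))) = 22*(91 + 0) = 22*91 = 2002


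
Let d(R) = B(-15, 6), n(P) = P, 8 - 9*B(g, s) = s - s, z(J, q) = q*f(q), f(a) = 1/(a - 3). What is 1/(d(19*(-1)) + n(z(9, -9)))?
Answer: 36/59 ≈ 0.61017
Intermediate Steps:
f(a) = 1/(-3 + a)
z(J, q) = q/(-3 + q)
B(g, s) = 8/9 (B(g, s) = 8/9 - (s - s)/9 = 8/9 - 1/9*0 = 8/9 + 0 = 8/9)
d(R) = 8/9
1/(d(19*(-1)) + n(z(9, -9))) = 1/(8/9 - 9/(-3 - 9)) = 1/(8/9 - 9/(-12)) = 1/(8/9 - 9*(-1/12)) = 1/(8/9 + 3/4) = 1/(59/36) = 36/59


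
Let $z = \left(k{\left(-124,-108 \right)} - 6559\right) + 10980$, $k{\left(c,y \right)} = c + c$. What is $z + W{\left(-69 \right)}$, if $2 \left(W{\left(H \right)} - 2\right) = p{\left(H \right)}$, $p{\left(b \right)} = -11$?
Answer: $\frac{8339}{2} \approx 4169.5$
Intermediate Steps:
$W{\left(H \right)} = - \frac{7}{2}$ ($W{\left(H \right)} = 2 + \frac{1}{2} \left(-11\right) = 2 - \frac{11}{2} = - \frac{7}{2}$)
$k{\left(c,y \right)} = 2 c$
$z = 4173$ ($z = \left(2 \left(-124\right) - 6559\right) + 10980 = \left(-248 - 6559\right) + 10980 = -6807 + 10980 = 4173$)
$z + W{\left(-69 \right)} = 4173 - \frac{7}{2} = \frac{8339}{2}$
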